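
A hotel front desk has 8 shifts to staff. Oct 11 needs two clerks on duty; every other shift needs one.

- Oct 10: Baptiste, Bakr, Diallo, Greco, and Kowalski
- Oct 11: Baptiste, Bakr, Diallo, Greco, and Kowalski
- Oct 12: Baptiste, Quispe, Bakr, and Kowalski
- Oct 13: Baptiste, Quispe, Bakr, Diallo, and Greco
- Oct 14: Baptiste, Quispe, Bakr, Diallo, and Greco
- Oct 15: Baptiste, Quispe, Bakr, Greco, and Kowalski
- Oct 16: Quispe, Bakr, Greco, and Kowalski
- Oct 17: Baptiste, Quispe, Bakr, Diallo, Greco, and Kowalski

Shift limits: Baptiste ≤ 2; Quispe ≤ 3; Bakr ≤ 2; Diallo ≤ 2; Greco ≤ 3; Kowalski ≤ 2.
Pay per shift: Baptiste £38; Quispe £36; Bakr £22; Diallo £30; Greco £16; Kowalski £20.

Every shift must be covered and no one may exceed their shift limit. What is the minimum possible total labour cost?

£192

Picking the cheapest available clerk for each shift independently would cost £152, but that ignores the shift limits.
An optimal schedule: Oct 10→Greco, Oct 11→Bakr+Diallo, Oct 12→Kowalski, Oct 13→Greco, Oct 14→Bakr, Oct 15→Kowalski, Oct 16→Greco, Oct 17→Diallo.
Total: 16 + 22 + 30 + 20 + 16 + 22 + 20 + 16 + 30 = £192.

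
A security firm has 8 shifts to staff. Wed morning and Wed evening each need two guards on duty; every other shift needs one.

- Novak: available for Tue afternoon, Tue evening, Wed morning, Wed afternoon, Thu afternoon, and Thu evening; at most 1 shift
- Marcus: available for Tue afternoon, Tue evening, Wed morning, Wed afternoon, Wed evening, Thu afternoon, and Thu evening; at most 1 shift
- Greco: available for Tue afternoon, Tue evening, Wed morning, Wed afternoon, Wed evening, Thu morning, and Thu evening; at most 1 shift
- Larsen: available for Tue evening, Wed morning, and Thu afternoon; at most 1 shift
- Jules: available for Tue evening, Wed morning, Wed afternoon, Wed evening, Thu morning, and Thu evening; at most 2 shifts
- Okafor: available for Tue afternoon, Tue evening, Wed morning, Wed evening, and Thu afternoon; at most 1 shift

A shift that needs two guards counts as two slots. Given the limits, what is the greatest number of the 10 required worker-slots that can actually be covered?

7

Total capacity across all guards is 1+1+1+1+2+1 = 7, and 10 slots are needed, so at most 7 can be filled.
An assignment achieving 7: Tue afternoon→Novak, Wed afternoon→Marcus, Wed evening→Jules+Okafor, Thu morning→Greco, Thu afternoon→Larsen, Thu evening→Jules.
Loads: Novak 1/1, Marcus 1/1, Greco 1/1, Larsen 1/1, Jules 2/2, Okafor 1/1.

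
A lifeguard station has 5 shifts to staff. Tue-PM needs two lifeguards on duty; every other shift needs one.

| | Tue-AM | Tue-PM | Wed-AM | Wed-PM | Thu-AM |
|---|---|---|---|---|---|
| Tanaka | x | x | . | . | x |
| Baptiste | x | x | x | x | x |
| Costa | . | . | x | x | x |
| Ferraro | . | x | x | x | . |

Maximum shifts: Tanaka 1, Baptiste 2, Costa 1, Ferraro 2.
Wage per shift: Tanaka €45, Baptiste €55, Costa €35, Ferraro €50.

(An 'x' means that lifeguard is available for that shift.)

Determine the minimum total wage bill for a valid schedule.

€290

Picking the cheapest available lifeguard for each shift independently would cost €245, but that ignores the shift limits.
An optimal schedule: Tue-AM→Tanaka, Tue-PM→Baptiste+Ferraro, Wed-AM→Baptiste, Wed-PM→Ferraro, Thu-AM→Costa.
Total: 45 + 55 + 50 + 55 + 50 + 35 = €290.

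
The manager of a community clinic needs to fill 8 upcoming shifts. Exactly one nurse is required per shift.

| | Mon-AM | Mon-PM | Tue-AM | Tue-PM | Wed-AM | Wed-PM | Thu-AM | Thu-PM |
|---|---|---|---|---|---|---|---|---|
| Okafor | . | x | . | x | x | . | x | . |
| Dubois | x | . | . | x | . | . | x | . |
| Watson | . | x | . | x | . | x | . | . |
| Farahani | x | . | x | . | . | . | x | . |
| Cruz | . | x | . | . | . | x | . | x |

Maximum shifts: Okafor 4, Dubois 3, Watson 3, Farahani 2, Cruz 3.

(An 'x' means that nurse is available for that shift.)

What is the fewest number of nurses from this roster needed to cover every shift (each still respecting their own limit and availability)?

8 slots to fill and no one can take more than 4, so at least ⌈8/4⌉ = 2 nurses are needed.
Any 2 nurses together have capacity at most 4+3 = 7 < 8 slots, so 2 can never suffice.
Okafor, Farahani, and Cruz alone can cover everything: Mon-AM→Farahani, Mon-PM→Okafor, Tue-AM→Farahani, Tue-PM→Okafor, Wed-AM→Okafor, Wed-PM→Cruz, Thu-AM→Okafor, Thu-PM→Cruz.

3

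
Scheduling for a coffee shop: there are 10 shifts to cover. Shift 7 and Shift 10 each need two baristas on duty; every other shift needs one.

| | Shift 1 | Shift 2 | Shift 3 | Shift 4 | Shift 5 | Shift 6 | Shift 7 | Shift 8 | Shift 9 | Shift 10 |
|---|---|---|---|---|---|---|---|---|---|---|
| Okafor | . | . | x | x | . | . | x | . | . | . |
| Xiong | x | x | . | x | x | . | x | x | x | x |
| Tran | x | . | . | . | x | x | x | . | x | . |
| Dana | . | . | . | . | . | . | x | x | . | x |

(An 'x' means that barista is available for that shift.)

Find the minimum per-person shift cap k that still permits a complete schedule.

3

With 4 baristas and 12 worker-slots to fill, someone must work at least ⌈12/4⌉ = 3 shifts, so k ≥ 3.
k = 3 works: Shift 1→Xiong, Shift 2→Xiong, Shift 3→Okafor, Shift 4→Okafor, Shift 5→Tran, Shift 6→Tran, Shift 7→Okafor+Dana, Shift 8→Dana, Shift 9→Tran, Shift 10→Xiong+Dana.
Loads: Okafor 3, Xiong 3, Tran 3, Dana 3 — all ≤ 3.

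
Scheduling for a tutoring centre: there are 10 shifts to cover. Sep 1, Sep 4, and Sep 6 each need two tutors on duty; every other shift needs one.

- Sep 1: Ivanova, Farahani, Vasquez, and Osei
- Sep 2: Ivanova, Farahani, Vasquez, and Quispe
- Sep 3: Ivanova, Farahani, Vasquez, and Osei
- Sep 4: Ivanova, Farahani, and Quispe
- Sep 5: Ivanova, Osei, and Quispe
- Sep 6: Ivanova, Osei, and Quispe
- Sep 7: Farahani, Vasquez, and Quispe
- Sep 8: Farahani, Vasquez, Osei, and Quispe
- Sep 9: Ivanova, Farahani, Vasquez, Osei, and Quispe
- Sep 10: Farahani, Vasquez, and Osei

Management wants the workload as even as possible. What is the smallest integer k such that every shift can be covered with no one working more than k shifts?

3

With 5 tutors and 13 worker-slots to fill, someone must work at least ⌈13/5⌉ = 3 shifts, so k ≥ 3.
k = 3 works: Sep 1→Vasquez+Osei, Sep 2→Vasquez, Sep 3→Vasquez, Sep 4→Ivanova+Farahani, Sep 5→Ivanova, Sep 6→Ivanova+Osei, Sep 7→Farahani, Sep 8→Osei, Sep 9→Quispe, Sep 10→Farahani.
Loads: Ivanova 3, Farahani 3, Vasquez 3, Osei 3, Quispe 1 — all ≤ 3.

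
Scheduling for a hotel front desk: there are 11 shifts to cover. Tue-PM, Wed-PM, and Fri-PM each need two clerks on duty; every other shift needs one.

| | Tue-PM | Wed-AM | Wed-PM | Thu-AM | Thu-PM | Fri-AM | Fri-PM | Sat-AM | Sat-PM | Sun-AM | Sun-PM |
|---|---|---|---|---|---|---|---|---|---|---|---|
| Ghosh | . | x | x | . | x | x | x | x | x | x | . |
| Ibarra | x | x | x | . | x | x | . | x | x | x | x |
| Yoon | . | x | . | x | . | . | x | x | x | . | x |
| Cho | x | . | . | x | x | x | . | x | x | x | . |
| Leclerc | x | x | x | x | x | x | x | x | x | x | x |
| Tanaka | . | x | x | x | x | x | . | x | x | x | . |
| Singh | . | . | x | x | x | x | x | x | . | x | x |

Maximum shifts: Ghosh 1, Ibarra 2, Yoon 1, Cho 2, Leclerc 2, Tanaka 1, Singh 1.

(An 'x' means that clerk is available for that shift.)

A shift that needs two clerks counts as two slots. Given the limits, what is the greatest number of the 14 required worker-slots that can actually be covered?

10

Total capacity across all clerks is 1+2+1+2+2+1+1 = 10, and 14 slots are needed, so at most 10 can be filled.
An assignment achieving 10: Tue-PM→Ibarra+Cho, Wed-AM→Leclerc, Wed-PM→Leclerc+Tanaka, Thu-AM→Cho, Thu-PM→Singh, Fri-PM→Ghosh+Yoon, Sun-PM→Ibarra.
Loads: Ghosh 1/1, Ibarra 2/2, Yoon 1/1, Cho 2/2, Leclerc 2/2, Tanaka 1/1, Singh 1/1.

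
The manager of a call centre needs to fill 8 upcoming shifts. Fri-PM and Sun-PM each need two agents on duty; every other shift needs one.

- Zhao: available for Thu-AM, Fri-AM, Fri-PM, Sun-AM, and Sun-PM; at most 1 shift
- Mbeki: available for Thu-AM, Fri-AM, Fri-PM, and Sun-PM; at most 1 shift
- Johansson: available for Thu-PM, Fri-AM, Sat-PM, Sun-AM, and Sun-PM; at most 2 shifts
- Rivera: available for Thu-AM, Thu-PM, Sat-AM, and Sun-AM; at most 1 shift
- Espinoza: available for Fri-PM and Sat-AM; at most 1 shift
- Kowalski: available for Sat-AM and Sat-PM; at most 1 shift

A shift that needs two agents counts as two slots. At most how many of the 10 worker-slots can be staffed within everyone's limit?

Total capacity across all agents is 1+1+2+1+1+1 = 7, and 10 slots are needed, so at most 7 can be filled.
An assignment achieving 7: Thu-AM→Zhao, Thu-PM→Johansson, Fri-AM→Mbeki, Fri-PM→Espinoza, Sat-AM→Kowalski, Sat-PM→Johansson, Sun-AM→Rivera.
Loads: Zhao 1/1, Mbeki 1/1, Johansson 2/2, Rivera 1/1, Espinoza 1/1, Kowalski 1/1.

7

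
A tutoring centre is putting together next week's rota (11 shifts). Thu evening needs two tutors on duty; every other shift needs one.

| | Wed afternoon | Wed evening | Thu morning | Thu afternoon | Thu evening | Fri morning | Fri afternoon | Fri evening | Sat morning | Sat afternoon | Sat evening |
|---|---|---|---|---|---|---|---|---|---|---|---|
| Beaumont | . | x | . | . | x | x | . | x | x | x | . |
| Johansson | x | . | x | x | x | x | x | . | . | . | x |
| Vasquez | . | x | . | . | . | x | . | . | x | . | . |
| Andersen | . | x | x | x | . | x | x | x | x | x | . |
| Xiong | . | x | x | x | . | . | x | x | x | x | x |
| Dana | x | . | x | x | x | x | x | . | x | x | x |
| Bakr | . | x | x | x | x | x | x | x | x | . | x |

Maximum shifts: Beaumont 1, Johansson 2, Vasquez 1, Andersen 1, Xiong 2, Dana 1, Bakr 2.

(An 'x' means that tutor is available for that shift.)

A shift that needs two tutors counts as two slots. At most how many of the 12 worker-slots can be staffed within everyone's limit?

Total capacity across all tutors is 1+2+1+1+2+1+2 = 10, and 12 slots are needed, so at most 10 can be filled.
An assignment achieving 10: Wed afternoon→Johansson, Wed evening→Vasquez, Thu morning→Dana, Thu afternoon→Bakr, Thu evening→Beaumont+Johansson, Fri afternoon→Bakr, Fri evening→Andersen, Sat afternoon→Xiong, Sat evening→Xiong.
Loads: Beaumont 1/1, Johansson 2/2, Vasquez 1/1, Andersen 1/1, Xiong 2/2, Dana 1/1, Bakr 2/2.

10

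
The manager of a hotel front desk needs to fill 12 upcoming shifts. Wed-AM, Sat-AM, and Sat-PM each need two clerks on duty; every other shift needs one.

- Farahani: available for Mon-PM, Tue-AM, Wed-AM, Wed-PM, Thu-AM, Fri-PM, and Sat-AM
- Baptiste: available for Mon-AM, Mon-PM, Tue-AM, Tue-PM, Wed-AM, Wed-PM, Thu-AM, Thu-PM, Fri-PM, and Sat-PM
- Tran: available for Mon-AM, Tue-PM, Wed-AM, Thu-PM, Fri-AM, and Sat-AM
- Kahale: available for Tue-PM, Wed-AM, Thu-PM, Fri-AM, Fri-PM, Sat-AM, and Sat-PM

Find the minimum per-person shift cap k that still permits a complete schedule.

With 4 clerks and 15 worker-slots to fill, someone must work at least ⌈15/4⌉ = 4 shifts, so k ≥ 4.
k = 4 works: Mon-AM→Baptiste, Mon-PM→Farahani, Tue-AM→Farahani, Tue-PM→Baptiste, Wed-AM→Tran+Kahale, Wed-PM→Farahani, Thu-AM→Farahani, Thu-PM→Baptiste, Fri-AM→Tran, Fri-PM→Kahale, Sat-AM→Tran+Kahale, Sat-PM→Baptiste+Kahale.
Loads: Farahani 4, Baptiste 4, Tran 3, Kahale 4 — all ≤ 4.

4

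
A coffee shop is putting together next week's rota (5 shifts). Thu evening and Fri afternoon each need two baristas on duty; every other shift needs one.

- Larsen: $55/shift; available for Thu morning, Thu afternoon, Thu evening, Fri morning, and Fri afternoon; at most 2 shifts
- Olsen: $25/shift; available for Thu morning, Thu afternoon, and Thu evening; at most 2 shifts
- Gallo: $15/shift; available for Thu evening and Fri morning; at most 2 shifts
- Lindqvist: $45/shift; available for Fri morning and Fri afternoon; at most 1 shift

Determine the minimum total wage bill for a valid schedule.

Fri afternoon can only be covered by Larsen and Lindqvist, so that assignment is forced.
Picking the cheapest available barista for each shift independently would cost $205, but that ignores the shift limits.
An optimal schedule: Thu morning→Larsen, Thu afternoon→Olsen, Thu evening→Olsen+Gallo, Fri morning→Gallo, Fri afternoon→Larsen+Lindqvist.
Total: 55 + 25 + 25 + 15 + 15 + 55 + 45 = $235.

$235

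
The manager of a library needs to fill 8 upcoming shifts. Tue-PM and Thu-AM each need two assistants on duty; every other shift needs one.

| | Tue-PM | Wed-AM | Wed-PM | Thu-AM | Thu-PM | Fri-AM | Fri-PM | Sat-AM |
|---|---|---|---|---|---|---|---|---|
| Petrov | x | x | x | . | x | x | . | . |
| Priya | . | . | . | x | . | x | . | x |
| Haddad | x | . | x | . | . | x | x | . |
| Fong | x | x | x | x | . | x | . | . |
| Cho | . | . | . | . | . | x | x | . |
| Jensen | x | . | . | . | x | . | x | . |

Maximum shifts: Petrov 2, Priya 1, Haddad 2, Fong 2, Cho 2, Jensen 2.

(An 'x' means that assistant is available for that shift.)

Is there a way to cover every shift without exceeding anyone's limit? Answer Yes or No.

No

Total capacity is 11 and 10 slots are needed, so capacity alone doesn't rule it out.
Shifts {Thu-AM, Sat-AM} need 3 worker-slots in total, but the assistants available for any of those shifts (Priya and Fong) can supply at most 2 among them. So no valid schedule exists.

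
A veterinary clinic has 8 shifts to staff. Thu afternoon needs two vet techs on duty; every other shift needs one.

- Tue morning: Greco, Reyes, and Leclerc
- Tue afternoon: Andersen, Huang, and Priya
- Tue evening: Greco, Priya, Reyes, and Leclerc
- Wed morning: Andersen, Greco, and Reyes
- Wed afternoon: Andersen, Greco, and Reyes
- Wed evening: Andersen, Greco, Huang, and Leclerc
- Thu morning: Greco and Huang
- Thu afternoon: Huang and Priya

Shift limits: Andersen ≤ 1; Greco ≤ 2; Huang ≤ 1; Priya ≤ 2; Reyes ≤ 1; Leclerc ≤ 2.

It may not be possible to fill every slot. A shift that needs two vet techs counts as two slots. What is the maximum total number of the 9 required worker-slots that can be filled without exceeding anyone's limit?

9

Total capacity across all vet techs is 1+2+1+2+1+2 = 9, and 9 slots are needed, so at most 9 can be filled.
An assignment achieving 9: Tue morning→Greco, Tue afternoon→Priya, Tue evening→Leclerc, Wed morning→Andersen, Wed afternoon→Reyes, Wed evening→Leclerc, Thu morning→Greco, Thu afternoon→Huang+Priya.
Loads: Andersen 1/1, Greco 2/2, Huang 1/1, Priya 2/2, Reyes 1/1, Leclerc 2/2.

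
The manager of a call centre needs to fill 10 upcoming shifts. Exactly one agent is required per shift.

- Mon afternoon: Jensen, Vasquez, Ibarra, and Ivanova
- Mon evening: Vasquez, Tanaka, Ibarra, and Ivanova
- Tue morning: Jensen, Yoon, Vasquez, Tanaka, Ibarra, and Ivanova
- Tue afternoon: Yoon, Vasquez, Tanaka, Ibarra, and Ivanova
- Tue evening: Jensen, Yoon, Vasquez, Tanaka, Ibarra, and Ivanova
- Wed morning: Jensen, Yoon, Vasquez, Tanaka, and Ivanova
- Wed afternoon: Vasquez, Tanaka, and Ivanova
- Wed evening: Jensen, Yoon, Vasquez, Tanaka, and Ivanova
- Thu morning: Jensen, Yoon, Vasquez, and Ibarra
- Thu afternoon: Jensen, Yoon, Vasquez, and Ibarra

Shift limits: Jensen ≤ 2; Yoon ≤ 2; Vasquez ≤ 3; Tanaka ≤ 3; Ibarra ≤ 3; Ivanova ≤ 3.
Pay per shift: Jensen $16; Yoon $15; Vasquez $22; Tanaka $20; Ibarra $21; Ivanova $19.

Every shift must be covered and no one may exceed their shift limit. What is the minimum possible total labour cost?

Picking the cheapest available agent for each shift independently would cost $159, but that ignores the shift limits.
An optimal schedule: Mon afternoon→Jensen, Mon evening→Ivanova, Tue morning→Tanaka, Tue afternoon→Ivanova, Tue evening→Tanaka, Wed morning→Jensen, Wed afternoon→Ivanova, Wed evening→Tanaka, Thu morning→Yoon, Thu afternoon→Yoon.
Total: 16 + 19 + 20 + 19 + 20 + 16 + 19 + 20 + 15 + 15 = $179.

$179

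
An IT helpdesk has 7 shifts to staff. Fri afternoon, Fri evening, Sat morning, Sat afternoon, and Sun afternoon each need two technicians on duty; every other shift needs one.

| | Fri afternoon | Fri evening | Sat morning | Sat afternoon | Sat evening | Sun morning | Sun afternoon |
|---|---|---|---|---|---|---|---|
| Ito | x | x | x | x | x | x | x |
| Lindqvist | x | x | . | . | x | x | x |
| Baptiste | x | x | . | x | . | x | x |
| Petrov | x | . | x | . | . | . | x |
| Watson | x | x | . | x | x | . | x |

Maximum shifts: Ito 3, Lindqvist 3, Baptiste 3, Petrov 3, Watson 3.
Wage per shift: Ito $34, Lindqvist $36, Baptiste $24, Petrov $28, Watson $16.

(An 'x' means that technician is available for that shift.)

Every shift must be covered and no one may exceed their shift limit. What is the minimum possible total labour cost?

Sat morning can only be covered by Ito and Petrov, so that assignment is forced.
Picking the cheapest available technician for each shift independently would cost $262, but that ignores the shift limits.
An optimal schedule: Fri afternoon→Petrov+Ito, Fri evening→Watson+Baptiste, Sat morning→Petrov+Ito, Sat afternoon→Watson+Baptiste, Sat evening→Watson, Sun morning→Baptiste, Sun afternoon→Petrov+Ito.
Total: 28 + 34 + 16 + 24 + 28 + 34 + 16 + 24 + 16 + 24 + 28 + 34 = $306.

$306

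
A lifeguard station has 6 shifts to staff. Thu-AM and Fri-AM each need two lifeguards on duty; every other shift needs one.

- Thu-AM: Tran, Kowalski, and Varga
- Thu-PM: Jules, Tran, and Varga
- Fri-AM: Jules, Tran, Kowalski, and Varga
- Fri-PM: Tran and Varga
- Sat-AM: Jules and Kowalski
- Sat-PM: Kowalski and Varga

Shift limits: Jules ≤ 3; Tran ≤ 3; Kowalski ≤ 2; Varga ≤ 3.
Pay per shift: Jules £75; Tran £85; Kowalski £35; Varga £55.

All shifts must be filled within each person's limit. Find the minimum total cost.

£460

Picking the cheapest available lifeguard for each shift independently would cost £360, but that ignores the shift limits.
An optimal schedule: Thu-AM→Kowalski+Varga, Thu-PM→Jules, Fri-AM→Varga+Jules, Fri-PM→Varga, Sat-AM→Jules, Sat-PM→Kowalski.
Total: 35 + 55 + 75 + 55 + 75 + 55 + 75 + 35 = £460.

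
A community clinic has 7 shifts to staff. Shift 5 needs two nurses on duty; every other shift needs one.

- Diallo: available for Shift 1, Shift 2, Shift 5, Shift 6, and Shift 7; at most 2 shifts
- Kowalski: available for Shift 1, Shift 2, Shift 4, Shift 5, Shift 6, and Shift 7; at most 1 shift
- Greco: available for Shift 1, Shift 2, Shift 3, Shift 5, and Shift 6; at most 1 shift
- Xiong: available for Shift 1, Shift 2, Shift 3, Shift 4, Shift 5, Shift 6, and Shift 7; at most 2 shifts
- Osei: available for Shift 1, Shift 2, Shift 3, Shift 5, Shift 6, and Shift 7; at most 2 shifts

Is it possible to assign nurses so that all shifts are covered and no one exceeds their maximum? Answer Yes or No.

One valid schedule: Shift 1→Diallo, Shift 2→Xiong, Shift 3→Greco, Shift 4→Kowalski, Shift 5→Xiong+Osei, Shift 6→Osei, Shift 7→Diallo.
Loads: Diallo 2/2, Kowalski 1/1, Greco 1/1, Xiong 2/2, Osei 2/2 — all within limits.

Yes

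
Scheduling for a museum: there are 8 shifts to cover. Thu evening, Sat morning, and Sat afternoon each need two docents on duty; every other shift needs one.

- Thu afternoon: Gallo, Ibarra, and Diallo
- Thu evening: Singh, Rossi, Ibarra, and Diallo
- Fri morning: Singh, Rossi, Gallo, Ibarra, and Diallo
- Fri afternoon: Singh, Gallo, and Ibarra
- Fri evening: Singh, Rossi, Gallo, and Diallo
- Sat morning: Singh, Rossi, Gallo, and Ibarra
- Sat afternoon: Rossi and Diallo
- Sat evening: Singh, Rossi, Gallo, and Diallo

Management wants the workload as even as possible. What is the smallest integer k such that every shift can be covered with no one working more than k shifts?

With 5 docents and 11 worker-slots to fill, someone must work at least ⌈11/5⌉ = 3 shifts, so k ≥ 3.
k = 3 works: Thu afternoon→Gallo, Thu evening→Rossi+Ibarra, Fri morning→Rossi, Fri afternoon→Singh, Fri evening→Singh, Sat morning→Gallo+Ibarra, Sat afternoon→Rossi+Diallo, Sat evening→Singh.
Loads: Singh 3, Rossi 3, Gallo 2, Ibarra 2, Diallo 1 — all ≤ 3.

3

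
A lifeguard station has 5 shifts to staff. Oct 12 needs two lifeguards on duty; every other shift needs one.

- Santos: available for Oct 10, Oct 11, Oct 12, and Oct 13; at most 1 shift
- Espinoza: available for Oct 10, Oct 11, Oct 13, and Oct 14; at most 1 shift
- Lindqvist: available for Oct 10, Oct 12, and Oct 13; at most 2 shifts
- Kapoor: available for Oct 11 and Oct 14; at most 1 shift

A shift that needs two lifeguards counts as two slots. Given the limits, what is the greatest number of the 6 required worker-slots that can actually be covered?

5

Total capacity across all lifeguards is 1+1+2+1 = 5, and 6 slots are needed, so at most 5 can be filled.
An assignment achieving 5: Oct 10→Lindqvist, Oct 11→Kapoor, Oct 12→Santos+Lindqvist, Oct 14→Espinoza.
Loads: Santos 1/1, Espinoza 1/1, Lindqvist 2/2, Kapoor 1/1.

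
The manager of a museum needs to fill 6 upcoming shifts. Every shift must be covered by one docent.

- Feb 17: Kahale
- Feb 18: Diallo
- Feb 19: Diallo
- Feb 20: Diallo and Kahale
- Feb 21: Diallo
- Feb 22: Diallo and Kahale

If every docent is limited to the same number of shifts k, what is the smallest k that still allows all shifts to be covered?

3

With 2 docents and 6 worker-slots to fill, someone must work at least ⌈6/2⌉ = 3 shifts, so k ≥ 3.
k = 3 works: Feb 17→Kahale, Feb 18→Diallo, Feb 19→Diallo, Feb 20→Kahale, Feb 21→Diallo, Feb 22→Kahale.
Loads: Diallo 3, Kahale 3 — all ≤ 3.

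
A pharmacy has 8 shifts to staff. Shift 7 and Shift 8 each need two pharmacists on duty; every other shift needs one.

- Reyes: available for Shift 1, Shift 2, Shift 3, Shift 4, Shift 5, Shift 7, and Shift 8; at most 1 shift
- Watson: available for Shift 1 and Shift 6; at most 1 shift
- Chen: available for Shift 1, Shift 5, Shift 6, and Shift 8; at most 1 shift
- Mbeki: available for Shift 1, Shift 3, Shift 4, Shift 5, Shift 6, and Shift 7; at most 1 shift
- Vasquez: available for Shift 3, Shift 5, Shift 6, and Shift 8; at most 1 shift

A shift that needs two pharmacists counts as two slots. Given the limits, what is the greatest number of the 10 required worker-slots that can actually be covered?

5

Total capacity across all pharmacists is 1+1+1+1+1 = 5, and 10 slots are needed, so at most 5 can be filled.
An assignment achieving 5: Shift 1→Watson, Shift 2→Reyes, Shift 3→Vasquez, Shift 4→Mbeki, Shift 8→Chen.
Loads: Reyes 1/1, Watson 1/1, Chen 1/1, Mbeki 1/1, Vasquez 1/1.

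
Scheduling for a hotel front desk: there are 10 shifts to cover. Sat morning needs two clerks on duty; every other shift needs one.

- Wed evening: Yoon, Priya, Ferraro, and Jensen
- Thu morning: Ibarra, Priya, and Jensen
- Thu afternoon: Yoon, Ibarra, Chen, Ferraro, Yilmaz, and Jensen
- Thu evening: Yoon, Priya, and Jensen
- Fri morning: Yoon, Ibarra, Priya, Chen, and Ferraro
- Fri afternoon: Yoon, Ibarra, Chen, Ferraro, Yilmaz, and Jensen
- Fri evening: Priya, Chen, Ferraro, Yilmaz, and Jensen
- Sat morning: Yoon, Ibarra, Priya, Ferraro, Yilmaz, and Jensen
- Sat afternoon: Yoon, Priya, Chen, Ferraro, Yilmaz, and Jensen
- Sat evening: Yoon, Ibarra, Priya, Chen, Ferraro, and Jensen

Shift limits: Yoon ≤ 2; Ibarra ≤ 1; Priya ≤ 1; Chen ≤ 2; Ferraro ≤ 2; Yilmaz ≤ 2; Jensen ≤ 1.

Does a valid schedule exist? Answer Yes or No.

One valid schedule: Wed evening→Yoon, Thu morning→Ibarra, Thu afternoon→Chen, Thu evening→Yoon, Fri morning→Priya, Fri afternoon→Ferraro, Fri evening→Chen, Sat morning→Yilmaz+Jensen, Sat afternoon→Yilmaz, Sat evening→Ferraro.
Loads: Yoon 2/2, Ibarra 1/1, Priya 1/1, Chen 2/2, Ferraro 2/2, Yilmaz 2/2, Jensen 1/1 — all within limits.

Yes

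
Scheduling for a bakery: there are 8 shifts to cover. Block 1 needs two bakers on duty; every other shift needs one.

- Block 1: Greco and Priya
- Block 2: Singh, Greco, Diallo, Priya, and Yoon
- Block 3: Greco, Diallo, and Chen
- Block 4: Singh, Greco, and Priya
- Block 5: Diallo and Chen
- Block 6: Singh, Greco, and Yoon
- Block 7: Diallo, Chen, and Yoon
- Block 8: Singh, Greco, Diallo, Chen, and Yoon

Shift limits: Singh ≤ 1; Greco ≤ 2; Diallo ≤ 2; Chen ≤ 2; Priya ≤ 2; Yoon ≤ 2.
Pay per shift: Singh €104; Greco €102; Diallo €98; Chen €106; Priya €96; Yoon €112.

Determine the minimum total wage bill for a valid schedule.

€908

Block 1 can only be covered by Greco and Priya, so that assignment is forced.
Picking the cheapest available baker for each shift independently would cost €884, but that ignores the shift limits.
An optimal schedule: Block 1→Priya+Greco, Block 2→Singh, Block 3→Diallo, Block 4→Priya, Block 5→Diallo, Block 6→Greco, Block 7→Chen, Block 8→Chen.
Total: 96 + 102 + 104 + 98 + 96 + 98 + 102 + 106 + 106 = €908.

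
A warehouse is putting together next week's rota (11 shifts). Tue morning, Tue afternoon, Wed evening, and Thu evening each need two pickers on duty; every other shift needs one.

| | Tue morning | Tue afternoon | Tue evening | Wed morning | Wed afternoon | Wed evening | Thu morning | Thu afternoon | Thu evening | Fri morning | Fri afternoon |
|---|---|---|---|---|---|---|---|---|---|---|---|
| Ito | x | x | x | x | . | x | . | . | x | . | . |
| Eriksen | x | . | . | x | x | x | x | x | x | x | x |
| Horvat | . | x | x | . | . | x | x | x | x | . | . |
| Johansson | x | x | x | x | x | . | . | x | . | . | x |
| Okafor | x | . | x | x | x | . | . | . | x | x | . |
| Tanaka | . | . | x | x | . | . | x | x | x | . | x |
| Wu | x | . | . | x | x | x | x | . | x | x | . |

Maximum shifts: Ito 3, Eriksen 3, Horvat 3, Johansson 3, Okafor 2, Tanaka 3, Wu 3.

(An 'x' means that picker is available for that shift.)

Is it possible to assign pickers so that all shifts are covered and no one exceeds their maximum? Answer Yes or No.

Yes

One valid schedule: Tue morning→Johansson+Okafor, Tue afternoon→Ito+Horvat, Tue evening→Ito, Wed morning→Johansson, Wed afternoon→Eriksen, Wed evening→Ito+Wu, Thu morning→Horvat, Thu afternoon→Horvat, Thu evening→Okafor+Tanaka, Fri morning→Eriksen, Fri afternoon→Eriksen.
Loads: Ito 3/3, Eriksen 3/3, Horvat 3/3, Johansson 2/3, Okafor 2/2, Tanaka 1/3, Wu 1/3 — all within limits.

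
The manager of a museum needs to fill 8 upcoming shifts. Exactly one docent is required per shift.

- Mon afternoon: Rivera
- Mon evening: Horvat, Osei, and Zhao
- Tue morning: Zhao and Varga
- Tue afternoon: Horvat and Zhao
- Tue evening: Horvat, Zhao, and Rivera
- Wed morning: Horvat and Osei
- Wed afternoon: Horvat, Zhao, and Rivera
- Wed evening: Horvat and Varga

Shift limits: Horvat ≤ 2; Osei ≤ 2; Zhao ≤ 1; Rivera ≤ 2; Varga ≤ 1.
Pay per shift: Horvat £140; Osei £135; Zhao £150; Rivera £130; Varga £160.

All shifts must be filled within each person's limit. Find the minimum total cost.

£1120

Mon afternoon can only be covered by Rivera, so that assignment is forced.
Picking the cheapest available docent for each shift independently would cost £1090, but that ignores the shift limits.
An optimal schedule: Mon afternoon→Rivera, Mon evening→Osei, Tue morning→Zhao, Tue afternoon→Horvat, Tue evening→Horvat, Wed morning→Osei, Wed afternoon→Rivera, Wed evening→Varga.
Total: 130 + 135 + 150 + 140 + 140 + 135 + 130 + 160 = £1120.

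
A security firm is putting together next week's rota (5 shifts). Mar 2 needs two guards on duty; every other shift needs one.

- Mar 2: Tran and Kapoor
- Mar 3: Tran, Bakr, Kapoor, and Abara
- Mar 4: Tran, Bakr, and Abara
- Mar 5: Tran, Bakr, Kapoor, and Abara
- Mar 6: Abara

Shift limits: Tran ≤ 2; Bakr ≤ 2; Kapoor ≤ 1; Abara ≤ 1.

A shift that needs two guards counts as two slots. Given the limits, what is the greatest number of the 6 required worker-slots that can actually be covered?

Total capacity across all guards is 2+2+1+1 = 6, and 6 slots are needed, so at most 6 can be filled.
An assignment achieving 6: Mar 2→Tran+Kapoor, Mar 3→Bakr, Mar 4→Tran, Mar 5→Bakr, Mar 6→Abara.
Loads: Tran 2/2, Bakr 2/2, Kapoor 1/1, Abara 1/1.

6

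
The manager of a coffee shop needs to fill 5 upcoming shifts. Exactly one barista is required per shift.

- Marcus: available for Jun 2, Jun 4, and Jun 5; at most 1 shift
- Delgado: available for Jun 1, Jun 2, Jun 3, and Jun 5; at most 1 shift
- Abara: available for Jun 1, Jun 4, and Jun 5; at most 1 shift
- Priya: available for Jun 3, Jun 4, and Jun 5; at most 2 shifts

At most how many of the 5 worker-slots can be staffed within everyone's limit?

5

Total capacity across all baristas is 1+1+1+2 = 5, and 5 slots are needed, so at most 5 can be filled.
An assignment achieving 5: Jun 1→Delgado, Jun 2→Marcus, Jun 3→Priya, Jun 4→Abara, Jun 5→Priya.
Loads: Marcus 1/1, Delgado 1/1, Abara 1/1, Priya 2/2.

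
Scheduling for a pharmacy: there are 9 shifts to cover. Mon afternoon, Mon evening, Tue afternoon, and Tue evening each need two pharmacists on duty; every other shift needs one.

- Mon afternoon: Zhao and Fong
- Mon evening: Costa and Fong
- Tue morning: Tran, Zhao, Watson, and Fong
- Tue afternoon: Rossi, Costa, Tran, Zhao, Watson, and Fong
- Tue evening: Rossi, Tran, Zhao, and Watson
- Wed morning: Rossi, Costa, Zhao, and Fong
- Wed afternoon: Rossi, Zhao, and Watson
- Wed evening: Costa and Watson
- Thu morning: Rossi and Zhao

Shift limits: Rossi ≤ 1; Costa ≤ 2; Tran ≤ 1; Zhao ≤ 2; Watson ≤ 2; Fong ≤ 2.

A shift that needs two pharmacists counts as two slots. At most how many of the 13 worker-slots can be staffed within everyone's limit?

10

Total capacity across all pharmacists is 1+2+1+2+2+2 = 10, and 13 slots are needed, so at most 10 can be filled.
An assignment achieving 10: Mon afternoon→Zhao+Fong, Mon evening→Costa+Fong, Tue morning→Tran, Tue afternoon→Watson, Tue evening→Watson, Wed afternoon→Zhao, Wed evening→Costa, Thu morning→Rossi.
Loads: Rossi 1/1, Costa 2/2, Tran 1/1, Zhao 2/2, Watson 2/2, Fong 2/2.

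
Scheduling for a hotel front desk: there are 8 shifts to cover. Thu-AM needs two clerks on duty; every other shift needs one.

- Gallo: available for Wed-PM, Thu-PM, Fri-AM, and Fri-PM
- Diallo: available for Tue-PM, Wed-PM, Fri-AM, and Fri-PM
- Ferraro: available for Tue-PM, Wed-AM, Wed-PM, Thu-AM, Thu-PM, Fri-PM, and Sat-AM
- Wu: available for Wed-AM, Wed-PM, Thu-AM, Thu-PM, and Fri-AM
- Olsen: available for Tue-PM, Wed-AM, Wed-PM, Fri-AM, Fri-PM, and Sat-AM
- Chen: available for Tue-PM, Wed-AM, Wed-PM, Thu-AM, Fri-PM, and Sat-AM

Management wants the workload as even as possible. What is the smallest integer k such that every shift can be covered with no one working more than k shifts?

2

With 6 clerks and 9 worker-slots to fill, someone must work at least ⌈9/6⌉ = 2 shifts, so k ≥ 2.
k = 2 works: Tue-PM→Diallo, Wed-AM→Wu, Wed-PM→Olsen, Thu-AM→Ferraro+Wu, Thu-PM→Gallo, Fri-AM→Gallo, Fri-PM→Diallo, Sat-AM→Ferraro.
Loads: Gallo 2, Diallo 2, Ferraro 2, Wu 2, Olsen 1, Chen 0 — all ≤ 2.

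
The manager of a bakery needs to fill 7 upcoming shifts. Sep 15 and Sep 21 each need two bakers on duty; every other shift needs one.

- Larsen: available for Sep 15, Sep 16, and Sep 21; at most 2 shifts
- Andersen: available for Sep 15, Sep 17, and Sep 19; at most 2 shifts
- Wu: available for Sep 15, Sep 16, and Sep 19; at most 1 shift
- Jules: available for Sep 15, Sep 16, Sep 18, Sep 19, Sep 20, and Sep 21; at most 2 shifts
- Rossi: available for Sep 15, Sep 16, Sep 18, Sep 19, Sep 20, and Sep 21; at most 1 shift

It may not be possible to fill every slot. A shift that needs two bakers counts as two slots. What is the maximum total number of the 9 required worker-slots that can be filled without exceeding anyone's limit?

Total capacity across all bakers is 2+2+1+2+1 = 8, and 9 slots are needed, so at most 8 can be filled.
An assignment achieving 8: Sep 15→Wu, Sep 16→Larsen, Sep 17→Andersen, Sep 18→Jules, Sep 19→Andersen, Sep 20→Jules, Sep 21→Larsen+Rossi.
Loads: Larsen 2/2, Andersen 2/2, Wu 1/1, Jules 2/2, Rossi 1/1.

8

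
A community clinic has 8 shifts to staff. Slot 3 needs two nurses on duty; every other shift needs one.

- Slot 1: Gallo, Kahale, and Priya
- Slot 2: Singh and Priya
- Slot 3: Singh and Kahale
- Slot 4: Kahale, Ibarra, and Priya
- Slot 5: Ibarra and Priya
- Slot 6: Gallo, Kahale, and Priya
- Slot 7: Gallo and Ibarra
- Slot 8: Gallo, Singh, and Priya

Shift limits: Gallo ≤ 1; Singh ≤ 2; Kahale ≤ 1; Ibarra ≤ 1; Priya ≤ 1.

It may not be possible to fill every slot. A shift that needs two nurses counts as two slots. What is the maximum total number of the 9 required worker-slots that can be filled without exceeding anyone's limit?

6

Total capacity across all nurses is 1+2+1+1+1 = 6, and 9 slots are needed, so at most 6 can be filled.
An assignment achieving 6: Slot 1→Priya, Slot 2→Singh, Slot 3→Singh+Kahale, Slot 5→Ibarra, Slot 7→Gallo.
Loads: Gallo 1/1, Singh 2/2, Kahale 1/1, Ibarra 1/1, Priya 1/1.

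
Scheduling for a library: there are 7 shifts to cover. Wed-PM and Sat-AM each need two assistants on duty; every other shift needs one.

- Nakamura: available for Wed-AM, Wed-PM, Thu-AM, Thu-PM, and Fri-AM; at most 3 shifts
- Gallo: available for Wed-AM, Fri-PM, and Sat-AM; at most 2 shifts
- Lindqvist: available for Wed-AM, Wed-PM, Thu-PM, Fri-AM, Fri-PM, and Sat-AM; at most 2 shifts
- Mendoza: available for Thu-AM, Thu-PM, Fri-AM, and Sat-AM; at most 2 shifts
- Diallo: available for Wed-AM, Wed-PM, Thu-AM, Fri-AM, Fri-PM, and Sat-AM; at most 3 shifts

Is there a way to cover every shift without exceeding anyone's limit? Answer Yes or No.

Yes

One valid schedule: Wed-AM→Gallo, Wed-PM→Nakamura+Lindqvist, Thu-AM→Nakamura, Thu-PM→Nakamura, Fri-AM→Lindqvist, Fri-PM→Gallo, Sat-AM→Mendoza+Diallo.
Loads: Nakamura 3/3, Gallo 2/2, Lindqvist 2/2, Mendoza 1/2, Diallo 1/3 — all within limits.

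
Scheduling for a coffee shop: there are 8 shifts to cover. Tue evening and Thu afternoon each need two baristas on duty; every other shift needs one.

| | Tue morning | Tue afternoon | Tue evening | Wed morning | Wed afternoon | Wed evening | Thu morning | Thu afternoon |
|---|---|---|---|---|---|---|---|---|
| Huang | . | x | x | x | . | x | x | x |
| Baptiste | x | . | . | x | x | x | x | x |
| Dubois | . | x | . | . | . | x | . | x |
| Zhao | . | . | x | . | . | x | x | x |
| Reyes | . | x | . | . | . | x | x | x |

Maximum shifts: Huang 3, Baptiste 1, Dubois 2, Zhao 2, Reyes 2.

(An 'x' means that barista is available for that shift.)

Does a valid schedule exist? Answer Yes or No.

Total capacity is 10 and 10 slots are needed, so capacity alone doesn't rule it out.
Shifts {Tue morning, Wed afternoon} need 2 worker-slots in total, but the baristas available for any of those shifts (Baptiste) can supply at most 1 among them. So no valid schedule exists.

No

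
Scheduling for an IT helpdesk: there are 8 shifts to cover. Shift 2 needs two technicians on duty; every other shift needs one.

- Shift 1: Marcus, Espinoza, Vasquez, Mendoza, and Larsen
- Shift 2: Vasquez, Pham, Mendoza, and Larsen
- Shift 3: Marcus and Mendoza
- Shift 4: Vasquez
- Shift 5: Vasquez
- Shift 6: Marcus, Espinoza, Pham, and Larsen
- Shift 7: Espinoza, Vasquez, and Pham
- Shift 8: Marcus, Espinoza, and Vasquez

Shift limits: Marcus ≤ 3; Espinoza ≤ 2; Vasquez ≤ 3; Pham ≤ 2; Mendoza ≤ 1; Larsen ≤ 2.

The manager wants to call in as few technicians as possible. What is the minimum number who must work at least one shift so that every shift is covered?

4

9 slots to fill and no one can take more than 3, so at least ⌈9/3⌉ = 3 technicians are needed.
Any 3 technicians together have capacity at most 3+3+2 = 8 < 9 slots, so 3 can never suffice.
Marcus, Espinoza, Vasquez, and Pham alone can cover everything: Shift 1→Marcus, Shift 2→Vasquez+Pham, Shift 3→Marcus, Shift 4→Vasquez, Shift 5→Vasquez, Shift 6→Marcus, Shift 7→Espinoza, Shift 8→Espinoza.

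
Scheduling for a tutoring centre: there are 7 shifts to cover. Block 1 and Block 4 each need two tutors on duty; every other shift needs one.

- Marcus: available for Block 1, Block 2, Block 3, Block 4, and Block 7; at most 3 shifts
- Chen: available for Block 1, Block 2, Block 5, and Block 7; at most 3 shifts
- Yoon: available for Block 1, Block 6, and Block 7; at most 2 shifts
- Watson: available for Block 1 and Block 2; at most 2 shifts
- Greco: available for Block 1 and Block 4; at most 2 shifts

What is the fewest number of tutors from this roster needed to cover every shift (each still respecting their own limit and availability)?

9 slots to fill and no one can take more than 3, so at least ⌈9/3⌉ = 3 tutors are needed.
Any 3 tutors together have capacity at most 3+3+2 = 8 < 9 slots, so 3 can never suffice.
Marcus, Chen, Yoon, and Greco alone can cover everything: Block 1→Chen+Yoon, Block 2→Marcus, Block 3→Marcus, Block 4→Marcus+Greco, Block 5→Chen, Block 6→Yoon, Block 7→Chen.

4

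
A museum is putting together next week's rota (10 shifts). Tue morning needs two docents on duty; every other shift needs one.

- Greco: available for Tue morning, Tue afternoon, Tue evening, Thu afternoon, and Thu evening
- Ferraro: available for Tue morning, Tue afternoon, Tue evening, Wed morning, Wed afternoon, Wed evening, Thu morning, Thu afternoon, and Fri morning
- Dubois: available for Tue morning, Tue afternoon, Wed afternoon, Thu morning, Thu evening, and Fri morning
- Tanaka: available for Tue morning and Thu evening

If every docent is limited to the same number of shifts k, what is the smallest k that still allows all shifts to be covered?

With 4 docents and 11 worker-slots to fill, someone must work at least ⌈11/4⌉ = 3 shifts, so k ≥ 3.
k = 3 works: Tue morning→Dubois+Tanaka, Tue afternoon→Greco, Tue evening→Greco, Wed morning→Ferraro, Wed afternoon→Ferraro, Wed evening→Ferraro, Thu morning→Dubois, Thu afternoon→Greco, Thu evening→Tanaka, Fri morning→Dubois.
Loads: Greco 3, Ferraro 3, Dubois 3, Tanaka 2 — all ≤ 3.

3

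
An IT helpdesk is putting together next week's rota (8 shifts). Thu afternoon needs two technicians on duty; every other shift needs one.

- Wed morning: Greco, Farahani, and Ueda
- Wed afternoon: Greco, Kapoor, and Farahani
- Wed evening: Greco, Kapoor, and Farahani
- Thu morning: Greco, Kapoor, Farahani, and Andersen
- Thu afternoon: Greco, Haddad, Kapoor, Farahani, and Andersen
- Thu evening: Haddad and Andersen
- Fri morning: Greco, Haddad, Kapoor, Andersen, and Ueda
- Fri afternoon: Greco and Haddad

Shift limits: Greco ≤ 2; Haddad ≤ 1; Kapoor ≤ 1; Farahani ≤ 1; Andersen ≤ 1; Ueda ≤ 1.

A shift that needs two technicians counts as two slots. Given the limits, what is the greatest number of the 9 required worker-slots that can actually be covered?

Total capacity across all technicians is 2+1+1+1+1+1 = 7, and 9 slots are needed, so at most 7 can be filled.
An assignment achieving 7: Wed morning→Greco, Wed afternoon→Kapoor, Wed evening→Farahani, Thu morning→Andersen, Thu evening→Haddad, Fri morning→Ueda, Fri afternoon→Greco.
Loads: Greco 2/2, Haddad 1/1, Kapoor 1/1, Farahani 1/1, Andersen 1/1, Ueda 1/1.

7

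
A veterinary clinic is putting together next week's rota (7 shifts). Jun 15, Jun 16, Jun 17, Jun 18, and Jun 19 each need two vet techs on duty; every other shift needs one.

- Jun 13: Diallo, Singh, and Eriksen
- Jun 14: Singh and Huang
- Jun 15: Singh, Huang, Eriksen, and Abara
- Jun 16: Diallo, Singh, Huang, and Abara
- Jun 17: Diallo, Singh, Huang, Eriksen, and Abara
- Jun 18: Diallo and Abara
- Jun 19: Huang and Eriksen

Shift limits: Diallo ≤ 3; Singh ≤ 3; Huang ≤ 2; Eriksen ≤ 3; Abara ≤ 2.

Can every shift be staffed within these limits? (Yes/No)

Yes

Jun 18 can only be covered by Diallo and Abara, so that assignment is forced.
Jun 19 can only be covered by Huang and Eriksen, so that assignment is forced.
One valid schedule: Jun 13→Diallo, Jun 14→Singh, Jun 15→Singh+Huang, Jun 16→Diallo+Singh, Jun 17→Eriksen+Abara, Jun 18→Diallo+Abara, Jun 19→Huang+Eriksen.
Loads: Diallo 3/3, Singh 3/3, Huang 2/2, Eriksen 2/3, Abara 2/2 — all within limits.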